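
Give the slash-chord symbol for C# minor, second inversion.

Second inversion of C# minor has the fifth (G#) in the bass. As a slash chord: C#m/G#.

C#m/G#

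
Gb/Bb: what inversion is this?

Gb/Bb means Gb major with Bb in the bass. Bb is the third of Gb major (Gb–Bb–Db), so this is first inversion.

first inversion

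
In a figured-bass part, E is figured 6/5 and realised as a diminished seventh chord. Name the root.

C#

The figures 6/5 mean the third of the chord is in the bass. If E is the third of a diminished seventh chord, the root is C# (chord tones C#–E–G–Bb).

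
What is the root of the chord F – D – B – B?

F, D, B are the tones of a B diminished triad (B–D–F), making B the root.

B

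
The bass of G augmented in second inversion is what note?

D#

G augmented is G–B–D#. Second inversion places the fifth in the bass: D#.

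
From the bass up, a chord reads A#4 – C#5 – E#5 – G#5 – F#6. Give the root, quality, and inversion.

The distinct note names are A#, C#, E#, G#, F#. Stacked in thirds they read F#–A#–C#–E#–G#, which is a major ninth chord on F#.
With the third (A#) in the bass, the chord is in first inversion.

F# major ninth, first inversion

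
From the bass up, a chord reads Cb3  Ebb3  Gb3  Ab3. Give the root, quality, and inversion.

Ab half-diminished seventh, first inversion

The pitch classes Cb, Ebb, Gb, Ab arrange in thirds as Ab–Cb–Ebb–Gb: an Ab half-diminished seventh chord.
Cb is the third of Ab half-diminished seventh; third in the bass means first inversion (figured bass 6/5).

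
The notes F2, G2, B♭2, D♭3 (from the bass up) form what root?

Reordering F, G, Bb, Db into stacked thirds gives G–Bb–Db–F; the bottom of that stack, G, is the root.

G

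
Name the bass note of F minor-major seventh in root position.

F

The root of F minor-major seventh (F–Ab–C–E) is F; that is the bass in root position.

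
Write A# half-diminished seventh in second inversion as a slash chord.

Second inversion of A# half-diminished seventh has the fifth (E) in the bass. As a slash chord: A#ø7/E.

A#ø7/E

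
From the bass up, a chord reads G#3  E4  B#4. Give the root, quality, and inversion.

E augmented, first inversion

The distinct note names are G#, E, B#. Stacked in thirds they read E–G#–B#, which is an augmented triad on E.
The lowest note is G#, the third of the chord, so this is first inversion (figured bass 6).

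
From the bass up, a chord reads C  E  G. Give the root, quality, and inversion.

C major, root position

Reducing to letter names: C, E, G. These stack in thirds as C–E–G — a C major triad.
C is the root of C major; root in the bass means root position (figured bass 5/3).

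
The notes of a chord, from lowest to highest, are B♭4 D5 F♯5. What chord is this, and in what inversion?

Bb augmented, root position

The distinct note names are Bb, D, F#. Stacked in thirds they read Bb–D–F#, which is an augmented triad on Bb.
With the root (Bb) in the bass, the chord is in root position (figured bass 5/3).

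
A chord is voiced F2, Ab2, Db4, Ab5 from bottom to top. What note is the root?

Db

Reordering F, Ab, Db into stacked thirds gives Db–F–Ab; the bottom of that stack, Db, is the root.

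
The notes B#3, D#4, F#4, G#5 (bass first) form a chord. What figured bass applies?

6/5

The notes B#, D#, F#, G# stack in thirds as G#–B#–D#–F# — a G# dominant seventh chord. The bass B# is the third, so this is first inversion: figured 6/5.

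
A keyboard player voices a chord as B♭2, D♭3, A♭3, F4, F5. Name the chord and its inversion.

The distinct note names are Bb, Db, Ab, F. Stacked in thirds they read Bb–Db–F–Ab, which is a minor seventh chord on Bb.
With the root (Bb) in the bass, the chord is in root position (figured bass 7).

Bb minor seventh, root position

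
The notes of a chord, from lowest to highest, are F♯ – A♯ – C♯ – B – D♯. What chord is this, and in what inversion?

The distinct note names are F#, A#, C#, B, D#. Stacked in thirds they read B–D#–F#–A#–C#, which is a major ninth chord on B.
The lowest note is F#, the fifth of the chord, so this is second inversion.

B major ninth, second inversion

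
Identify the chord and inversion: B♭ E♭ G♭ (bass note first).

The distinct note names are Bb, Eb, Gb. Stacked in thirds they read Eb–Gb–Bb, which is a minor triad on Eb.
Bb is the fifth of Eb minor; fifth in the bass means second inversion (figured bass 6/4).

Eb minor, second inversion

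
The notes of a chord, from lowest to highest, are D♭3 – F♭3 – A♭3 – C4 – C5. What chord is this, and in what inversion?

Reducing to letter names: Db, Fb, Ab, C. These stack in thirds as Db–Fb–Ab–C — a Db minor-major seventh chord.
The lowest note is Db, the root of the chord, so this is root position (figured bass 7).

Db minor-major seventh, root position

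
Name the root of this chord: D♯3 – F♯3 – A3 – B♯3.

B#

Reordering D#, F#, A, B# into stacked thirds gives B#–D#–F#–A; the bottom of that stack, B#, is the root.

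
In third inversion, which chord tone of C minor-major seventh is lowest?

B

The seventh of C minor-major seventh (C–Eb–G–B) is B; that is the bass in third inversion.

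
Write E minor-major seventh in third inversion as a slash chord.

Em(maj7)/D#

Third inversion of E minor-major seventh has the seventh (D#) in the bass. As a slash chord: Em(maj7)/D#.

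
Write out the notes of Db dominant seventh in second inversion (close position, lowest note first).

The chord tones are Db–F–Ab–Cb. With the fifth (Ab) lowest for second inversion: Ab, Cb, Db, F.

Ab, Cb, Db, F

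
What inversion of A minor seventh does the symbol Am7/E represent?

Am7/E means A minor seventh with E in the bass. E is the fifth of A minor seventh (A–C–E–G), so this is second inversion.

second inversion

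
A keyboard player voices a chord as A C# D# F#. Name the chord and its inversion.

D# half-diminished seventh, second inversion

The pitch classes A, C#, D#, F# arrange in thirds as D#–F#–A–C#: a D# half-diminished seventh chord.
The lowest note is A, the fifth of the chord, so this is second inversion (figured bass 4/3).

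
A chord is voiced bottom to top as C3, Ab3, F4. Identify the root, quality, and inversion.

F minor, second inversion

The pitch classes C, Ab, F arrange in thirds as F–Ab–C: an F minor triad.
With the fifth (C) in the bass, the chord is in second inversion (figured bass 6/4).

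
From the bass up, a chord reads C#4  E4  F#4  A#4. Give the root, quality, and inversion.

Reducing to letter names: C#, E, F#, A#. These stack in thirds as F#–A#–C#–E — an F# dominant seventh chord.
The lowest note is C#, the fifth of the chord, so this is second inversion (figured bass 4/3).

F# dominant seventh, second inversion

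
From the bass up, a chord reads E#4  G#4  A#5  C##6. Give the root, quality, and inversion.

A# dominant seventh, second inversion

The distinct note names are E#, G#, A#, C##. Stacked in thirds they read A#–C##–E#–G#, which is a dominant seventh chord on A#.
The lowest note is E#, the fifth of the chord, so this is second inversion (figured bass 4/3).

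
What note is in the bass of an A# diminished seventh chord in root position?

A#

A# diminished seventh is A#–C#–E–G. Root position places the root in the bass: A#.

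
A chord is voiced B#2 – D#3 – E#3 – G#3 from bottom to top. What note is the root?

The distinct letter names are B#, D#, E#, G#. Arranged as a stack of thirds they read E#–G#–B#–D#, so E# is the root (an E# minor seventh chord).

E#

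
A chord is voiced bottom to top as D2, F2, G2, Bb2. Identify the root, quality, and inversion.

The distinct note names are D, F, G, Bb. Stacked in thirds they read G–Bb–D–F, which is a minor seventh chord on G.
The lowest note is D, the fifth of the chord, so this is second inversion (figured bass 4/3).

G minor seventh, second inversion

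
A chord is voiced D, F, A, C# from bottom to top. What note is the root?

D, F, A, C# are the tones of a D minor-major seventh chord (D–F–A–C#), making D the root.

D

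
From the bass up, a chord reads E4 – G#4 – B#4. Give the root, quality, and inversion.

E augmented, root position

Reducing to letter names: E, G#, B#. These stack in thirds as E–G#–B# — an E augmented triad.
With the root (E) in the bass, the chord is in root position (figured bass 5/3).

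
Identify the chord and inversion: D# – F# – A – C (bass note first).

Reducing to letter names: D#, F#, A, C. These stack in thirds as D#–F#–A–C — a D# diminished seventh chord.
The lowest note is D#, the root of the chord, so this is root position (figured bass 7).

D# diminished seventh, root position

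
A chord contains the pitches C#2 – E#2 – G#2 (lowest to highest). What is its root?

C#

C#, E#, G# are the tones of a C# major triad (C#–E#–G#), making C# the root.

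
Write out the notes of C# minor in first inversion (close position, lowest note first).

E, G#, C#

Spelling C# minor: C#–E–G#. In first inversion the third is bass, giving E, G#, C# from the bottom.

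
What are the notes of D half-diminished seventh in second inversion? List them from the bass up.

D half-diminished seventh is D–F–Ab–C. Second inversion puts the fifth (Ab) in the bass, with the remaining tones above: Ab, C, D, F.

Ab, C, D, F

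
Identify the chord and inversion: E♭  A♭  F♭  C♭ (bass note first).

Fb major seventh, third inversion

Reducing to letter names: Eb, Ab, Fb, Cb. These stack in thirds as Fb–Ab–Cb–Eb — an Fb major seventh chord.
With the seventh (Eb) in the bass, the chord is in third inversion (figured bass 4/2).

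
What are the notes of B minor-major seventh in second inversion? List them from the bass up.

The chord tones are B–D–F#–A#. With the fifth (F#) lowest for second inversion: F#, A#, B, D.

F#, A#, B, D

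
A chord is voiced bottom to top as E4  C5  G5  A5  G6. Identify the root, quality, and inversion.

A minor seventh, second inversion

Reducing to letter names: E, C, G, A. These stack in thirds as A–C–E–G — an A minor seventh chord.
The lowest note is E, the fifth of the chord, so this is second inversion (figured bass 4/3).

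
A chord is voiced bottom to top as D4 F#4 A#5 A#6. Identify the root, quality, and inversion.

Reducing to letter names: D, F#, A#. These stack in thirds as D–F#–A# — a D augmented triad.
The lowest note is D, the root of the chord, so this is root position (figured bass 5/3).

D augmented, root position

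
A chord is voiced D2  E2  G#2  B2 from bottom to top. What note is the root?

E

D, E, G#, B are the tones of an E dominant seventh chord (E–G#–B–D), making E the root.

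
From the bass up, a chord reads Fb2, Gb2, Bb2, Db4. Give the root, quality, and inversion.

Gb dominant seventh, third inversion

The distinct note names are Fb, Gb, Bb, Db. Stacked in thirds they read Gb–Bb–Db–Fb, which is a dominant seventh chord on Gb.
With the seventh (Fb) in the bass, the chord is in third inversion (figured bass 4/2).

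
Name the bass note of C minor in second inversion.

G

In second inversion the fifth is lowest. For C minor (C–Eb–G) that is G.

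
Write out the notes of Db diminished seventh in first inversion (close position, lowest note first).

Fb, Abb, Cbb, Db

Spelling Db diminished seventh: Db–Fb–Abb–Cbb. In first inversion the third is bass, giving Fb, Abb, Cbb, Db from the bottom.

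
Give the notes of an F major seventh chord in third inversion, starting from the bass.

E, F, A, C

Spelling F major seventh: F–A–C–E. In third inversion the seventh is bass, giving E, F, A, C from the bottom.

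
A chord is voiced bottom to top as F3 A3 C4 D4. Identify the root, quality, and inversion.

D minor seventh, first inversion

The distinct note names are F, A, C, D. Stacked in thirds they read D–F–A–C, which is a minor seventh chord on D.
The lowest note is F, the third of the chord, so this is first inversion (figured bass 6/5).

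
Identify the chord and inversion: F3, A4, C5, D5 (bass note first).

Reducing to letter names: F, A, C, D. These stack in thirds as D–F–A–C — a D minor seventh chord.
F is the third of D minor seventh; third in the bass means first inversion (figured bass 6/5).

D minor seventh, first inversion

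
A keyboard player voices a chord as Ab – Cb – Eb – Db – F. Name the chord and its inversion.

Reducing to letter names: Ab, Cb, Eb, Db, F. These stack in thirds as Db–F–Ab–Cb–Eb — a Db dominant ninth chord.
The lowest note is Ab, the fifth of the chord, so this is second inversion.

Db dominant ninth, second inversion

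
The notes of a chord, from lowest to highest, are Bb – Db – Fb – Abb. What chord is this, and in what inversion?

Bb diminished seventh, root position

The distinct note names are Bb, Db, Fb, Abb. Stacked in thirds they read Bb–Db–Fb–Abb, which is a diminished seventh chord on Bb.
The lowest note is Bb, the root of the chord, so this is root position (figured bass 7).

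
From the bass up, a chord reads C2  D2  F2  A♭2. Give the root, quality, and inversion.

D half-diminished seventh, third inversion

Reducing to letter names: C, D, F, Ab. These stack in thirds as D–F–Ab–C — a D half-diminished seventh chord.
C is the seventh of D half-diminished seventh; seventh in the bass means third inversion (figured bass 4/2).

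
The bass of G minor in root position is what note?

G minor is G–Bb–D. Root position places the root in the bass: G.

G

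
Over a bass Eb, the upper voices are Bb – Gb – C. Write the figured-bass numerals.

6/5

The notes Eb, Bb, Gb, C stack in thirds as C–Eb–Gb–Bb — a C half-diminished seventh chord. The bass Eb is the third, so this is first inversion: figured 6/5.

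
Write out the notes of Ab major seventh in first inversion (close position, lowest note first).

C, Eb, G, Ab

Ab major seventh is Ab–C–Eb–G. First inversion puts the third (C) in the bass, with the remaining tones above: C, Eb, G, Ab.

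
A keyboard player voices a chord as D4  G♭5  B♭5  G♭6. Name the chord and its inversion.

Gb augmented, second inversion

The distinct note names are D, Gb, Bb. Stacked in thirds they read Gb–Bb–D, which is an augmented triad on Gb.
With the fifth (D) in the bass, the chord is in second inversion (figured bass 6/4).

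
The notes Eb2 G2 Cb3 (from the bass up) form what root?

The distinct letter names are Eb, G, Cb. Arranged as a stack of thirds they read Cb–Eb–G, so Cb is the root (a Cb augmented triad).

Cb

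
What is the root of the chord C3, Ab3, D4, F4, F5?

The distinct letter names are C, Ab, D, F. Arranged as a stack of thirds they read D–F–Ab–C, so D is the root (a D half-diminished seventh chord).

D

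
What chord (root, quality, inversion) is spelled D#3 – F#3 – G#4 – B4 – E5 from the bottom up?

Reducing to letter names: D#, F#, G#, B, E. These stack in thirds as E–G#–B–D#–F# — an E major ninth chord.
With the seventh (D#) in the bass, the chord is in third inversion.

E major ninth, third inversion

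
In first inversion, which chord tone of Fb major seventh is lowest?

The third of Fb major seventh (Fb–Ab–Cb–Eb) is Ab; that is the bass in first inversion.

Ab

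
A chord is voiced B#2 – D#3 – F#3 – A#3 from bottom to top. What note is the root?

B#

The distinct letter names are B#, D#, F#, A#. Arranged as a stack of thirds they read B#–D#–F#–A#, so B# is the root (a B# half-diminished seventh chord).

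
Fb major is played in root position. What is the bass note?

Fb

In root position the root is lowest. For Fb major (Fb–Ab–Cb) that is Fb.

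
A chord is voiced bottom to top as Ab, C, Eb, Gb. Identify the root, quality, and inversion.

The pitch classes Ab, C, Eb, Gb arrange in thirds as Ab–C–Eb–Gb: an Ab dominant seventh chord.
The lowest note is Ab, the root of the chord, so this is root position (figured bass 7).

Ab dominant seventh, root position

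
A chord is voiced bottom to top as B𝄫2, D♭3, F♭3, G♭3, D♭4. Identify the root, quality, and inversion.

Gb minor seventh, first inversion

Reducing to letter names: Bbb, Db, Fb, Gb. These stack in thirds as Gb–Bbb–Db–Fb — a Gb minor seventh chord.
Bbb is the third of Gb minor seventh; third in the bass means first inversion (figured bass 6/5).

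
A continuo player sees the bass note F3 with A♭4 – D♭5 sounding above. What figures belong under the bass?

6

The notes F, Ab, Db stack in thirds as Db–F–Ab — a Db major triad. The bass F is the third, so this is first inversion: figured 6.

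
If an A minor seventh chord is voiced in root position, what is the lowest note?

A

A minor seventh is A–C–E–G. Root position places the root in the bass: A.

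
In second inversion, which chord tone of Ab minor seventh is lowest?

In second inversion the fifth is lowest. For Ab minor seventh (Ab–Cb–Eb–Gb) that is Eb.

Eb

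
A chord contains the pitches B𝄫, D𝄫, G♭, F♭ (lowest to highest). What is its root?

The distinct letter names are Bbb, Dbb, Gb, Fb. Arranged as a stack of thirds they read Gb–Bbb–Dbb–Fb, so Gb is the root (a Gb half-diminished seventh chord).

Gb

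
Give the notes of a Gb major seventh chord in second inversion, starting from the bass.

Spelling Gb major seventh: Gb–Bb–Db–F. In second inversion the fifth is bass, giving Db, F, Gb, Bb from the bottom.

Db, F, Gb, Bb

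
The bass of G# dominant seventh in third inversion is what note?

In third inversion the seventh is lowest. For G# dominant seventh (G#–B#–D#–F#) that is F#.

F#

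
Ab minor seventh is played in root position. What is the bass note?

The root of Ab minor seventh (Ab–Cb–Eb–Gb) is Ab; that is the bass in root position.

Ab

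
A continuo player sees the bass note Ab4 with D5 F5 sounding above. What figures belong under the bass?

6/4

The notes Ab, D, F stack in thirds as D–F–Ab — a D diminished triad. The bass Ab is the fifth, so this is second inversion: figured 6/4.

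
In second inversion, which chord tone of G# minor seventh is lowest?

D#

The fifth of G# minor seventh (G#–B–D#–F#) is D#; that is the bass in second inversion.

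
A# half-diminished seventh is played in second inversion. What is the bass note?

E

A# half-diminished seventh is A#–C#–E–G#. Second inversion places the fifth in the bass: E.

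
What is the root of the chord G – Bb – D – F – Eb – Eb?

Eb

G, Bb, D, F, Eb are the tones of an Eb major ninth chord (Eb–G–Bb–D–F), making Eb the root.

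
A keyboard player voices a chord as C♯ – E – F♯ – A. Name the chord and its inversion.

The distinct note names are C#, E, F#, A. Stacked in thirds they read F#–A–C#–E, which is a minor seventh chord on F#.
C# is the fifth of F# minor seventh; fifth in the bass means second inversion (figured bass 4/3).

F# minor seventh, second inversion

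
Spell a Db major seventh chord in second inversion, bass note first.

Spelling Db major seventh: Db–F–Ab–C. In second inversion the fifth is bass, giving Ab, C, Db, F from the bottom.

Ab, C, Db, F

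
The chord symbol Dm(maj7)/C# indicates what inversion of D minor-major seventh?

Dm(maj7)/C# means D minor-major seventh with C# in the bass. C# is the seventh of D minor-major seventh (D–F–A–C#), so this is third inversion.

third inversion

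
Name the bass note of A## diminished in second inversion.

E#

The fifth of A## diminished (A##–C##–E#) is E#; that is the bass in second inversion.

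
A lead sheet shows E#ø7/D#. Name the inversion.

third inversion

E#ø7/D# means E# half-diminished seventh with D# in the bass. D# is the seventh of E# half-diminished seventh (E#–G#–B–D#), so this is third inversion.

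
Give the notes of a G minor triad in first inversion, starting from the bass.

The chord tones are G–Bb–D. With the third (Bb) lowest for first inversion: Bb, D, G.

Bb, D, G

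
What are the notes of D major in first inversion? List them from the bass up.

F#, A, D

D major is D–F#–A. First inversion puts the third (F#) in the bass, with the remaining tones above: F#, A, D.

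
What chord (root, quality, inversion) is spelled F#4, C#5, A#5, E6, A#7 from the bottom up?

Reducing to letter names: F#, C#, A#, E. These stack in thirds as F#–A#–C#–E — an F# dominant seventh chord.
F# is the root of F# dominant seventh; root in the bass means root position (figured bass 7).

F# dominant seventh, root position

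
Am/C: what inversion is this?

first inversion

Am/C means A minor with C in the bass. C is the third of A minor (A–C–E), so this is first inversion.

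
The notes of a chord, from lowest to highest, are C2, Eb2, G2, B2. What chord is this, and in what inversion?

Reducing to letter names: C, Eb, G, B. These stack in thirds as C–Eb–G–B — a C minor-major seventh chord.
With the root (C) in the bass, the chord is in root position (figured bass 7).

C minor-major seventh, root position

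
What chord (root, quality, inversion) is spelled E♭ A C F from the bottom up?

F dominant seventh, third inversion

Reducing to letter names: Eb, A, C, F. These stack in thirds as F–A–C–Eb — an F dominant seventh chord.
With the seventh (Eb) in the bass, the chord is in third inversion (figured bass 4/2).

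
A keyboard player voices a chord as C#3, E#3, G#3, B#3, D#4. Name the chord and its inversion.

C# major ninth, root position

The pitch classes C#, E#, G#, B#, D# arrange in thirds as C#–E#–G#–B#–D#: a C# major ninth chord.
With the root (C#) in the bass, the chord is in root position.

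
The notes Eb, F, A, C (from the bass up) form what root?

F

The distinct letter names are Eb, F, A, C. Arranged as a stack of thirds they read F–A–C–Eb, so F is the root (an F dominant seventh chord).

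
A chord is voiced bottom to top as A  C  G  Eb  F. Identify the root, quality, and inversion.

Reducing to letter names: A, C, G, Eb, F. These stack in thirds as F–A–C–Eb–G — an F dominant ninth chord.
The lowest note is A, the third of the chord, so this is first inversion.

F dominant ninth, first inversion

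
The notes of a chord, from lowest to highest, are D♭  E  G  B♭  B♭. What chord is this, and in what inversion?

E diminished seventh, third inversion

Reducing to letter names: Db, E, G, Bb. These stack in thirds as E–G–Bb–Db — an E diminished seventh chord.
Db is the seventh of E diminished seventh; seventh in the bass means third inversion (figured bass 4/2).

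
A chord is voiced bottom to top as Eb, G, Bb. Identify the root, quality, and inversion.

Eb major, root position

The pitch classes Eb, G, Bb arrange in thirds as Eb–G–Bb: an Eb major triad.
The lowest note is Eb, the root of the chord, so this is root position (figured bass 5/3).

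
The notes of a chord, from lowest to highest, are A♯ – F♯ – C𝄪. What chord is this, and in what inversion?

F# augmented, first inversion

The pitch classes A#, F#, C## arrange in thirds as F#–A#–C##: an F# augmented triad.
The lowest note is A#, the third of the chord, so this is first inversion (figured bass 6).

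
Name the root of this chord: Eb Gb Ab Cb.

Ab

Reordering Eb, Gb, Ab, Cb into stacked thirds gives Ab–Cb–Eb–Gb; the bottom of that stack, Ab, is the root.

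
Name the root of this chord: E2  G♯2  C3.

The distinct letter names are E, G#, C. Arranged as a stack of thirds they read C–E–G#, so C is the root (a C augmented triad).

C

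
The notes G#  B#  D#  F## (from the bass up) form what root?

G#

The distinct letter names are G#, B#, D#, F##. Arranged as a stack of thirds they read G#–B#–D#–F##, so G# is the root (a G# major seventh chord).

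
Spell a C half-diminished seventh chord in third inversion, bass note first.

The chord tones are C–Eb–Gb–Bb. With the seventh (Bb) lowest for third inversion: Bb, C, Eb, Gb.

Bb, C, Eb, Gb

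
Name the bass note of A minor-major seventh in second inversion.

The fifth of A minor-major seventh (A–C–E–G#) is E; that is the bass in second inversion.

E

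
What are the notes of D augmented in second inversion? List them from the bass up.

Spelling D augmented: D–F#–A#. In second inversion the fifth is bass, giving A#, D, F# from the bottom.

A#, D, F#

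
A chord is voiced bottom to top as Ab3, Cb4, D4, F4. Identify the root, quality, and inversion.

D diminished seventh, second inversion

The distinct note names are Ab, Cb, D, F. Stacked in thirds they read D–F–Ab–Cb, which is a diminished seventh chord on D.
With the fifth (Ab) in the bass, the chord is in second inversion (figured bass 4/3).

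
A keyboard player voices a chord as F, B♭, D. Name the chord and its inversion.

Bb major, second inversion

The distinct note names are F, Bb, D. Stacked in thirds they read Bb–D–F, which is a major triad on Bb.
With the fifth (F) in the bass, the chord is in second inversion (figured bass 6/4).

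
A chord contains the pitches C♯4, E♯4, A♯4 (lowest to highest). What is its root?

A#

C#, E#, A# are the tones of an A# minor triad (A#–C#–E#), making A# the root.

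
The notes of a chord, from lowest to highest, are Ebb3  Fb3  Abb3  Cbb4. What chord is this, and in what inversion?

Reducing to letter names: Ebb, Fb, Abb, Cbb. These stack in thirds as Fb–Abb–Cbb–Ebb — an Fb half-diminished seventh chord.
With the seventh (Ebb) in the bass, the chord is in third inversion (figured bass 4/2).

Fb half-diminished seventh, third inversion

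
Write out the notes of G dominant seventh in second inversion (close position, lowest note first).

D, F, G, B

G dominant seventh is G–B–D–F. Second inversion puts the fifth (D) in the bass, with the remaining tones above: D, F, G, B.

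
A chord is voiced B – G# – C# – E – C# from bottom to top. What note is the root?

C#

Reordering B, G#, C#, E into stacked thirds gives C#–E–G#–B; the bottom of that stack, C#, is the root.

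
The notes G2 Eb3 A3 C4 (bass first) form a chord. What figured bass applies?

The notes G, Eb, A, C stack in thirds as A–C–Eb–G — an A half-diminished seventh chord. The bass G is the seventh, so this is third inversion: figured 4/2.

4/2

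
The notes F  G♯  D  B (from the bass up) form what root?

F, G#, D, B are the tones of a G# diminished seventh chord (G#–B–D–F), making G# the root.

G#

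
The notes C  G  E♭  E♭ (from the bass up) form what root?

C

The distinct letter names are C, G, Eb. Arranged as a stack of thirds they read C–Eb–G, so C is the root (a C minor triad).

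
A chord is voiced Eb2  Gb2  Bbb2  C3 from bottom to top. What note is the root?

C

Eb, Gb, Bbb, C are the tones of a C diminished seventh chord (C–Eb–Gb–Bbb), making C the root.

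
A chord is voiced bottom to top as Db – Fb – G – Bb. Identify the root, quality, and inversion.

G diminished seventh, second inversion

Reducing to letter names: Db, Fb, G, Bb. These stack in thirds as G–Bb–Db–Fb — a G diminished seventh chord.
With the fifth (Db) in the bass, the chord is in second inversion (figured bass 4/3).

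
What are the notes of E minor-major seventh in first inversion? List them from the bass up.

G, B, D#, E

E minor-major seventh is E–G–B–D#. First inversion puts the third (G) in the bass, with the remaining tones above: G, B, D#, E.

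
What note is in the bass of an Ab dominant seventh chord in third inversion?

The seventh of Ab dominant seventh (Ab–C–Eb–Gb) is Gb; that is the bass in third inversion.

Gb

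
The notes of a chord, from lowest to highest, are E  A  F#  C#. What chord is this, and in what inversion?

The pitch classes E, A, F#, C# arrange in thirds as F#–A–C#–E: an F# minor seventh chord.
E is the seventh of F# minor seventh; seventh in the bass means third inversion (figured bass 4/2).

F# minor seventh, third inversion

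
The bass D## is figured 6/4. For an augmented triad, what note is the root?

G#

The figures 6/4 mean the fifth of the chord is in the bass. If D## is the fifth of an augmented triad, the root is G# (chord tones G#–B#–D##).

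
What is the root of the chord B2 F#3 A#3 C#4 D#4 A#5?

Reordering B, F#, A#, C#, D# into stacked thirds gives B–D#–F#–A#–C#; the bottom of that stack, B, is the root.

B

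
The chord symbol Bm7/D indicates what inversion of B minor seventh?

first inversion

Bm7/D means B minor seventh with D in the bass. D is the third of B minor seventh (B–D–F#–A), so this is first inversion.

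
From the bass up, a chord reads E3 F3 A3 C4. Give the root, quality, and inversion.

F major seventh, third inversion

The pitch classes E, F, A, C arrange in thirds as F–A–C–E: an F major seventh chord.
The lowest note is E, the seventh of the chord, so this is third inversion (figured bass 4/2).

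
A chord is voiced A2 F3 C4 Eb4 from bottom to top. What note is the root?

F

A, F, C, Eb are the tones of an F dominant seventh chord (F–A–C–Eb), making F the root.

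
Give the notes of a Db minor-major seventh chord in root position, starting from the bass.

Db minor-major seventh is Db–Fb–Ab–C. Root position puts the root (Db) in the bass, with the remaining tones above: Db, Fb, Ab, C.

Db, Fb, Ab, C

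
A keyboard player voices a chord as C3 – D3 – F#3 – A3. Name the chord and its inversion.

D dominant seventh, third inversion

The pitch classes C, D, F#, A arrange in thirds as D–F#–A–C: a D dominant seventh chord.
C is the seventh of D dominant seventh; seventh in the bass means third inversion (figured bass 4/2).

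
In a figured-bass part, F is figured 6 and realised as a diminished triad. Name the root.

The figures 6 mean the third of the chord is in the bass. If F is the third of a diminished triad, the root is D (chord tones D–F–Ab).

D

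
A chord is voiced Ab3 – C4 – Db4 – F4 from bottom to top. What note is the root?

Db

The distinct letter names are Ab, C, Db, F. Arranged as a stack of thirds they read Db–F–Ab–C, so Db is the root (a Db major seventh chord).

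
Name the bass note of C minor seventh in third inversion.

In third inversion the seventh is lowest. For C minor seventh (C–Eb–G–Bb) that is Bb.

Bb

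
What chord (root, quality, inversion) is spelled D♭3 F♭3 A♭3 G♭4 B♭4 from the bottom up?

Reducing to letter names: Db, Fb, Ab, Gb, Bb. These stack in thirds as Gb–Bb–Db–Fb–Ab — a Gb dominant ninth chord.
The lowest note is Db, the fifth of the chord, so this is second inversion.

Gb dominant ninth, second inversion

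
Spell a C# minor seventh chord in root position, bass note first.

Spelling C# minor seventh: C#–E–G#–B. In root position the root is bass, giving C#, E, G#, B from the bottom.

C#, E, G#, B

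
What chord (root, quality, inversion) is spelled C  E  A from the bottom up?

A minor, first inversion

The pitch classes C, E, A arrange in thirds as A–C–E: an A minor triad.
The lowest note is C, the third of the chord, so this is first inversion (figured bass 6).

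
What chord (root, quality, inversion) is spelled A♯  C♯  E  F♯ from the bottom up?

F# dominant seventh, first inversion

Reducing to letter names: A#, C#, E, F#. These stack in thirds as F#–A#–C#–E — an F# dominant seventh chord.
A# is the third of F# dominant seventh; third in the bass means first inversion (figured bass 6/5).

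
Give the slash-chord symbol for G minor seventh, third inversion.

Gm7/F

Third inversion of G minor seventh has the seventh (F) in the bass. As a slash chord: Gm7/F.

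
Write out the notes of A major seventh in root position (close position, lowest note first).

The chord tones are A–C#–E–G#. With the root (A) lowest for root position: A, C#, E, G#.

A, C#, E, G#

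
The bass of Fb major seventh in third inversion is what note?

In third inversion the seventh is lowest. For Fb major seventh (Fb–Ab–Cb–Eb) that is Eb.

Eb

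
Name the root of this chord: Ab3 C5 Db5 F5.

The distinct letter names are Ab, C, Db, F. Arranged as a stack of thirds they read Db–F–Ab–C, so Db is the root (a Db major seventh chord).

Db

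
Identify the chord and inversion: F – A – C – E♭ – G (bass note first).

F dominant ninth, root position

The pitch classes F, A, C, Eb, G arrange in thirds as F–A–C–Eb–G: an F dominant ninth chord.
F is the root of F dominant ninth; root in the bass means root position.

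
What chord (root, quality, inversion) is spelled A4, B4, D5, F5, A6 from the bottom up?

B half-diminished seventh, third inversion

The distinct note names are A, B, D, F. Stacked in thirds they read B–D–F–A, which is a half-diminished seventh chord on B.
A is the seventh of B half-diminished seventh; seventh in the bass means third inversion (figured bass 4/2).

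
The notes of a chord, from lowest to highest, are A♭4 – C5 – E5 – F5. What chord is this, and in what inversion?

The distinct note names are Ab, C, E, F. Stacked in thirds they read F–Ab–C–E, which is a minor-major seventh chord on F.
The lowest note is Ab, the third of the chord, so this is first inversion (figured bass 6/5).

F minor-major seventh, first inversion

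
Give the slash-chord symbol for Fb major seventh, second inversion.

Second inversion of Fb major seventh has the fifth (Cb) in the bass. As a slash chord: Fbmaj7/Cb.

Fbmaj7/Cb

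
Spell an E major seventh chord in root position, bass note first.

Spelling E major seventh: E–G#–B–D#. In root position the root is bass, giving E, G#, B, D# from the bottom.

E, G#, B, D#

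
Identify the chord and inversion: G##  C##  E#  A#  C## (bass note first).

A# major seventh, third inversion

The pitch classes G##, C##, E#, A# arrange in thirds as A#–C##–E#–G##: an A# major seventh chord.
G## is the seventh of A# major seventh; seventh in the bass means third inversion (figured bass 4/2).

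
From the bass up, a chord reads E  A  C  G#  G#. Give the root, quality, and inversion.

A minor-major seventh, second inversion

The distinct note names are E, A, C, G#. Stacked in thirds they read A–C–E–G#, which is a minor-major seventh chord on A.
With the fifth (E) in the bass, the chord is in second inversion (figured bass 4/3).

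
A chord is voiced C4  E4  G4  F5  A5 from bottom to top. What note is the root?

Reordering C, E, G, F, A into stacked thirds gives F–A–C–E–G; the bottom of that stack, F, is the root.

F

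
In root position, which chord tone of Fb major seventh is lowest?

Fb

Fb major seventh is Fb–Ab–Cb–Eb. Root position places the root in the bass: Fb.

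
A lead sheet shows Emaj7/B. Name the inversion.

second inversion

Emaj7/B means E major seventh with B in the bass. B is the fifth of E major seventh (E–G#–B–D#), so this is second inversion.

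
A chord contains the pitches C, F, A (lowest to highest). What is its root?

Reordering C, F, A into stacked thirds gives F–A–C; the bottom of that stack, F, is the root.

F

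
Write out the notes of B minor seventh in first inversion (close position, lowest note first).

D, F#, A, B

B minor seventh is B–D–F#–A. First inversion puts the third (D) in the bass, with the remaining tones above: D, F#, A, B.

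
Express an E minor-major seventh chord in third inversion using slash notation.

Third inversion of E minor-major seventh has the seventh (D#) in the bass. As a slash chord: Em(maj7)/D#.

Em(maj7)/D#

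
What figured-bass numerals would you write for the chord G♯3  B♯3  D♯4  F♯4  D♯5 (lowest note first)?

The notes G#, B#, D#, F# stack in thirds as G#–B#–D#–F# — a G# dominant seventh chord. The bass G# is the root, so this is root position: figured 7.

7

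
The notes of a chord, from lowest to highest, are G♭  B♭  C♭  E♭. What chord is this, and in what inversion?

The pitch classes Gb, Bb, Cb, Eb arrange in thirds as Cb–Eb–Gb–Bb: a Cb major seventh chord.
Gb is the fifth of Cb major seventh; fifth in the bass means second inversion (figured bass 4/3).

Cb major seventh, second inversion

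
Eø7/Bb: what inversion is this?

Eø7/Bb means E half-diminished seventh with Bb in the bass. Bb is the fifth of E half-diminished seventh (E–G–Bb–D), so this is second inversion.

second inversion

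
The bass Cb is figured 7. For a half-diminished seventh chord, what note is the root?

The figures 7 mean the root of the chord is in the bass. If Cb is the root of a half-diminished seventh chord, the root is Cb (chord tones Cb–Ebb–Gbb–Bbb).

Cb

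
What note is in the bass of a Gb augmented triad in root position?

Gb augmented is Gb–Bb–D. Root position places the root in the bass: Gb.

Gb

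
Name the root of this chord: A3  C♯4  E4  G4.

A

Reordering A, C#, E, G into stacked thirds gives A–C#–E–G; the bottom of that stack, A, is the root.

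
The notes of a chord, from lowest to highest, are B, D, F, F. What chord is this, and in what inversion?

B diminished, root position

The distinct note names are B, D, F. Stacked in thirds they read B–D–F, which is a diminished triad on B.
The lowest note is B, the root of the chord, so this is root position (figured bass 5/3).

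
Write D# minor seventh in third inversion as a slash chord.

Third inversion of D# minor seventh has the seventh (C#) in the bass. As a slash chord: D#m7/C#.

D#m7/C#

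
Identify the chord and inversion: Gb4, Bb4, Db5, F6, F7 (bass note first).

Gb major seventh, root position

The pitch classes Gb, Bb, Db, F arrange in thirds as Gb–Bb–Db–F: a Gb major seventh chord.
The lowest note is Gb, the root of the chord, so this is root position (figured bass 7).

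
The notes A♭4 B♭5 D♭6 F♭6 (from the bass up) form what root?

Bb

Reordering Ab, Bb, Db, Fb into stacked thirds gives Bb–Db–Fb–Ab; the bottom of that stack, Bb, is the root.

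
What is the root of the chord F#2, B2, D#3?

The distinct letter names are F#, B, D#. Arranged as a stack of thirds they read B–D#–F#, so B is the root (a B major triad).

B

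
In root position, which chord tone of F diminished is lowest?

F diminished is F–Ab–Cb. Root position places the root in the bass: F.

F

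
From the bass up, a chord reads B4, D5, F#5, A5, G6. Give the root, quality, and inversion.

Reducing to letter names: B, D, F#, A, G. These stack in thirds as G–B–D–F#–A — a G major ninth chord.
With the third (B) in the bass, the chord is in first inversion.

G major ninth, first inversion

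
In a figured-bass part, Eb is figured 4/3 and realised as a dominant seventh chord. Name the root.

The figures 4/3 mean the fifth of the chord is in the bass. If Eb is the fifth of a dominant seventh chord, the root is Ab (chord tones Ab–C–Eb–Gb).

Ab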